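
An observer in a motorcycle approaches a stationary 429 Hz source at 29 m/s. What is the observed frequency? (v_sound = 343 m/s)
f_obs = f·(v + v_o)/v = 465.3 Hz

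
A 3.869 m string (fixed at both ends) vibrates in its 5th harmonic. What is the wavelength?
λₙ = 2L/n = 1.548 m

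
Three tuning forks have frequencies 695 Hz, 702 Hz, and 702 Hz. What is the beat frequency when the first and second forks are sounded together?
7 Hz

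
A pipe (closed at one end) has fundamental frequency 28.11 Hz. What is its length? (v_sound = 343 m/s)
L = v/(4f₁) = 3.051 m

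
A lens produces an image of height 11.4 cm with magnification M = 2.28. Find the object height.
ho = |hi|/|M| = 5 cm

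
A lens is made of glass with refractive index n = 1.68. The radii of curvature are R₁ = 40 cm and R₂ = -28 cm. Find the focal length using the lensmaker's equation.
1/f = (n − 1)(1/R₁ − 1/R₂) → f = 24.22 cm (converging lens)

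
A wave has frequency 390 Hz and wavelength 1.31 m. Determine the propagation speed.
v = fλ = 510.9 m/s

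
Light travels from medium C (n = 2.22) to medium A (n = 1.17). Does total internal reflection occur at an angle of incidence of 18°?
θc = arcsin(n₂/n₁) = 31.8°; 18° < θc, so no — the ray refracts.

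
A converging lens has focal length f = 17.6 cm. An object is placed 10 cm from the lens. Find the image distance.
1/di = 1/f − 1/do → di = -23.16 cm (virtual image)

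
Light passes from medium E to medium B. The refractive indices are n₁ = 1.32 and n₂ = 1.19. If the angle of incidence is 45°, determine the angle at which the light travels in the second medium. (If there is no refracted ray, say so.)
sin θ₂ = (n₁/n₂)·sin θ₁ = 0.7844 → θ₂ = 51.66°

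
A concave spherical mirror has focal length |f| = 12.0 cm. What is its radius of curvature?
R = 2|f| = 24 cm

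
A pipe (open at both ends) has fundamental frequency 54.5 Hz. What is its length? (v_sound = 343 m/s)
L = v/(2f₁) = 3.147 m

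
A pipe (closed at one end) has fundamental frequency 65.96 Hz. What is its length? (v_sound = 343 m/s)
L = v/(4f₁) = 1.3 m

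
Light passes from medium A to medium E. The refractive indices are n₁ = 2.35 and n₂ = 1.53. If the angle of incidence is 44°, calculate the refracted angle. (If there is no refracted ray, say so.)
sin θ₂ = (n₁/n₂)·sin θ₁ = 1.067 > 1, so there is no refracted ray — the light undergoes total internal reflection.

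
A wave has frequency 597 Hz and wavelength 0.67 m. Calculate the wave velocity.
v = fλ = 400 m/s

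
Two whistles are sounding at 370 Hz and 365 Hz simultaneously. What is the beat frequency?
5 Hz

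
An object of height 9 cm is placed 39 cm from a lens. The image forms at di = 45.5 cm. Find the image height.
hi = (-di/do) × ho = -10.5 cm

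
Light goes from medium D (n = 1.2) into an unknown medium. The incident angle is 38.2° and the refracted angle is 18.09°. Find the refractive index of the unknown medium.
n₂ = n₁·sin θ₁ / sin θ₂ = 2.39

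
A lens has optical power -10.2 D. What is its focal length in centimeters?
f = 1/P = -9.804 cm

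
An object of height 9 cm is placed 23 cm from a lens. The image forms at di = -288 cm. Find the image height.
hi = (-di/do) × ho = 112.7 cm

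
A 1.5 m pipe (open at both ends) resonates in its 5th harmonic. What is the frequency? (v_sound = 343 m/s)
fₙ = nv/(2L) = 571.7 Hz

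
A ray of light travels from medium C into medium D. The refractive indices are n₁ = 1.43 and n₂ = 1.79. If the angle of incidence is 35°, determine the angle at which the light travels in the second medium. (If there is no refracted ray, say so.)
sin θ₂ = (n₁/n₂)·sin θ₁ = 0.4582 → θ₂ = 27.27°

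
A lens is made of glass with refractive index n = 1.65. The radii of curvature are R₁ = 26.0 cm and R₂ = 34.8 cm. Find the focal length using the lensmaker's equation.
1/f = (n − 1)(1/R₁ − 1/R₂) → f = 158.2 cm (converging lens)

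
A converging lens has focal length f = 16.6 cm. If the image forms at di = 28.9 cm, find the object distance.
1/do = 1/f − 1/di → do = 39 cm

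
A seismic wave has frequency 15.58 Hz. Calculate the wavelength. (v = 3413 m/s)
λ = v/f = 219.1 m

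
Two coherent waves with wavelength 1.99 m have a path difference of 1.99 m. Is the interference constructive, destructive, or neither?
constructive — path difference = 1λ, a whole number of wavelengths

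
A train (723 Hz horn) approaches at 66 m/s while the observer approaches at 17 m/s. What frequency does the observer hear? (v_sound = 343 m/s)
f_obs = f·(v + v_o)/(v − v_s) = 939.6 Hz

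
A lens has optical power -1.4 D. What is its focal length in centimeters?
f = 1/P = -71.43 cm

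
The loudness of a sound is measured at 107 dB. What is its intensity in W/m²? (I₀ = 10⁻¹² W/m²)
I = I₀·10^(β/10) = 5.01 × 10⁻² W/m²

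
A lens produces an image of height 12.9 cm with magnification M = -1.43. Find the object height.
ho = |hi|/|M| = 9.021 cm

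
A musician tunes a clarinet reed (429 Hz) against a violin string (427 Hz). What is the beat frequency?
2 Hz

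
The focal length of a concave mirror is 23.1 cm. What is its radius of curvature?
R = 2|f| = 46.2 cm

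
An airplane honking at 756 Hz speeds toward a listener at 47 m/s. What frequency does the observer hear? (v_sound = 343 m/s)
f_obs = f·v/(v − v_s) = 876 Hz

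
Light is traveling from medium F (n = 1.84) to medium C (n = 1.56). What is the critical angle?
θc = arcsin(n₂/n₁) = 57.98°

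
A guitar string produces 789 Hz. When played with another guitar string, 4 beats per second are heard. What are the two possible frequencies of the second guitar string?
f₂ = 789 ± 4 Hz → 793 Hz or 785 Hz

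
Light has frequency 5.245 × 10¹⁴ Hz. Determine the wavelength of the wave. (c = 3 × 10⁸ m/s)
λ = c/f = 572 nm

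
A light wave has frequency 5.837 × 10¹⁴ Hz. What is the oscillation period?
T = 1/f = 1.713 × 10⁻¹⁵ s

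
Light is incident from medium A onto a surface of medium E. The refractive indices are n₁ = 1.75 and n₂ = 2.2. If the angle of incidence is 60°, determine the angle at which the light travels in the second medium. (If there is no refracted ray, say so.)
sin θ₂ = (n₁/n₂)·sin θ₁ = 0.6889 → θ₂ = 43.54°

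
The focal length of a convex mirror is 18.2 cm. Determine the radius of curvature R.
R = 2|f| = 36.4 cm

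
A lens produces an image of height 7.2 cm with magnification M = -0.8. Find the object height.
ho = |hi|/|M| = 9 cm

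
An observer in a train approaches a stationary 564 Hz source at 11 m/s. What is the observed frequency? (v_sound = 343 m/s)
f_obs = f·(v + v_o)/v = 582.1 Hz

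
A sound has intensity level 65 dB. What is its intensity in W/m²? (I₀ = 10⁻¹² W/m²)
I = I₀·10^(β/10) = 3.16 × 10⁻⁶ W/m²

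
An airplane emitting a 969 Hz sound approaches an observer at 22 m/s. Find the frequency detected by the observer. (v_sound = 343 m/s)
f_obs = f·v/(v − v_s) = 1035 Hz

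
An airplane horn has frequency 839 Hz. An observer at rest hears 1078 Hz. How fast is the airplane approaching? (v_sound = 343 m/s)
v_s = v·(1 − f/f_obs) = 76.05 m/s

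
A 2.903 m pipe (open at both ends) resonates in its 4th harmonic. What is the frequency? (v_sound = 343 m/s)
fₙ = nv/(2L) = 236.3 Hz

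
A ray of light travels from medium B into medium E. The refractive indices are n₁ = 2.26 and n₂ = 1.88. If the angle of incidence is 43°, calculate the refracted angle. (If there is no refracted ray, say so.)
sin θ₂ = (n₁/n₂)·sin θ₁ = 0.8198 → θ₂ = 55.07°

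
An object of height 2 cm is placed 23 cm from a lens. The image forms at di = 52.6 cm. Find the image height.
hi = (-di/do) × ho = -4.574 cm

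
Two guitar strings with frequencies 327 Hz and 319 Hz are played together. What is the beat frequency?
8 Hz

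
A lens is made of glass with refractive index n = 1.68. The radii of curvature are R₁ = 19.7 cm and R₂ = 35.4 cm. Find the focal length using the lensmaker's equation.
1/f = (n − 1)(1/R₁ − 1/R₂) → f = 65.32 cm (converging lens)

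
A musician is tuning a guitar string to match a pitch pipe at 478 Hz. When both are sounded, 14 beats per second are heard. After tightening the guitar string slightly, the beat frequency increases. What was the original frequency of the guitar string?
492 Hz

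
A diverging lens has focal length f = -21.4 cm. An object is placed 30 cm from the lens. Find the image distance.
1/di = 1/f − 1/do → di = -12.49 cm (virtual image)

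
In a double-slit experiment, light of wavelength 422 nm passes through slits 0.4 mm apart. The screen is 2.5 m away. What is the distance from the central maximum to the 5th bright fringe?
y = mλL/d = 13.19 mm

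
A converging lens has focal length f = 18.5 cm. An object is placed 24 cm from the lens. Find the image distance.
1/di = 1/f − 1/do → di = 80.73 cm (real image)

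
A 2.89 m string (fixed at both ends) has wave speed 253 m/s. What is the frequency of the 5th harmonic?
fₙ = nv/(2L) = 218.9 Hz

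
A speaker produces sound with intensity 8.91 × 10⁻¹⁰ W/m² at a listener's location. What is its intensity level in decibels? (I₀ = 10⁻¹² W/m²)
β = 10·log₁₀(I/I₀) = 29.5 dB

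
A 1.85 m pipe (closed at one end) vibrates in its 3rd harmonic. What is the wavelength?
λₙ = 4L/n = 2.467 m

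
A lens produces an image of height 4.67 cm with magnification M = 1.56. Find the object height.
ho = |hi|/|M| = 2.994 cm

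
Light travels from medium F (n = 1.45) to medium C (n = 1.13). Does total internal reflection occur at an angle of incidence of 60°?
θc = arcsin(n₂/n₁) = 51.2°; 60° > θc, so yes — total internal reflection.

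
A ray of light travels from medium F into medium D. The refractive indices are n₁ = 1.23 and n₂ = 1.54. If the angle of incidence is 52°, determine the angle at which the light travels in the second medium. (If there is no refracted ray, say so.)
sin θ₂ = (n₁/n₂)·sin θ₁ = 0.6294 → θ₂ = 39°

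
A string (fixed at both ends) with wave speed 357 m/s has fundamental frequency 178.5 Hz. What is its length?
L = v/(2f₁) = 1 m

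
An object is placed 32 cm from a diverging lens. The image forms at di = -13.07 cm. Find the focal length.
1/f = 1/do + 1/di → f = -22.09 cm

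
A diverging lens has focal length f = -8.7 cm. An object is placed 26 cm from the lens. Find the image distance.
1/di = 1/f − 1/do → di = -6.519 cm (virtual image)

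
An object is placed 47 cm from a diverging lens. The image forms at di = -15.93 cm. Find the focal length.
1/f = 1/do + 1/di → f = -24.1 cm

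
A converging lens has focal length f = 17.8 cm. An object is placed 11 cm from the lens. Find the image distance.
1/di = 1/f − 1/do → di = -28.79 cm (virtual image)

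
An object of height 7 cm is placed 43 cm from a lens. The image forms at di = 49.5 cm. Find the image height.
hi = (-di/do) × ho = -8.058 cm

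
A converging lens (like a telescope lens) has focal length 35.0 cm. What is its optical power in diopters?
P = 1/f = 2.857 D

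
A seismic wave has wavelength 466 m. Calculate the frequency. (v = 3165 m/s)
f = v/λ = 6.792 Hz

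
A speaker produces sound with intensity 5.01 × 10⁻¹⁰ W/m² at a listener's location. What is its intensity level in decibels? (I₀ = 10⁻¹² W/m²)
β = 10·log₁₀(I/I₀) = 27 dB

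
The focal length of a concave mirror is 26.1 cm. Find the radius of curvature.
R = 2|f| = 52.2 cm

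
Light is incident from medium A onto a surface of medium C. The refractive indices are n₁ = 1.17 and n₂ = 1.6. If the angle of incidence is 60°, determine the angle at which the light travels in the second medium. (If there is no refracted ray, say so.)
sin θ₂ = (n₁/n₂)·sin θ₁ = 0.6333 → θ₂ = 39.29°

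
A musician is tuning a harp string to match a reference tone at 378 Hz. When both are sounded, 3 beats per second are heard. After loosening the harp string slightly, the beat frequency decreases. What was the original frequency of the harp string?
381 Hz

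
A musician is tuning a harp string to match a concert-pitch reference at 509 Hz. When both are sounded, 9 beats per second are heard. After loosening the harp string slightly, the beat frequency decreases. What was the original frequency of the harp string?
518 Hz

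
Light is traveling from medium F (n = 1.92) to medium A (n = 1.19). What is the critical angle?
θc = arcsin(n₂/n₁) = 38.3°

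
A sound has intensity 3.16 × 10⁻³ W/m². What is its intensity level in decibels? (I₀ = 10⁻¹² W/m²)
β = 10·log₁₀(I/I₀) = 95 dB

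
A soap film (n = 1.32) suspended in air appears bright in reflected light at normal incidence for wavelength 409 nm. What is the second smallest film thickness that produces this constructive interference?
2nt = (m − ½)λ with m = 2 → t = (m − ½)λ/(2n) = 232.4 nm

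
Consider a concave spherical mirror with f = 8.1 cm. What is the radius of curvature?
R = 2|f| = 16.2 cm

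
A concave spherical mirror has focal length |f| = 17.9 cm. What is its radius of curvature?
R = 2|f| = 35.8 cm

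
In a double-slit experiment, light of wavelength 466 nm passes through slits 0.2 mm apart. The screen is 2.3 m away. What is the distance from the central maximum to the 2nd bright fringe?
y = mλL/d = 10.72 mm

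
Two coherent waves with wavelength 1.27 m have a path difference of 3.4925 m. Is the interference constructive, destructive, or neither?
neither (partial) — path difference = 2.75λ, neither a whole number of wavelengths nor an odd multiple of λ/2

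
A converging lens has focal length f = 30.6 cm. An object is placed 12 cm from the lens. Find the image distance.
1/di = 1/f − 1/do → di = -19.74 cm (virtual image)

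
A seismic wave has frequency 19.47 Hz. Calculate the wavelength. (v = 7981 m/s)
λ = v/f = 409.9 m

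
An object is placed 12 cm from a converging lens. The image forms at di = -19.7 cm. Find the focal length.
1/f = 1/do + 1/di → f = 30.7 cm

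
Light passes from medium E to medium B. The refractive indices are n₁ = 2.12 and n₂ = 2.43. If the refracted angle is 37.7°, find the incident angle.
sin θ₁ = (n₂/n₁)·sin θ₂ → θ₁ = 44.5°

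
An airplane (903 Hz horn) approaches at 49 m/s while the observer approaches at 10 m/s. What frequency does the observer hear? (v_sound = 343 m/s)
f_obs = f·(v + v_o)/(v − v_s) = 1084 Hz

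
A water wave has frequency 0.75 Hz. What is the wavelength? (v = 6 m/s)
λ = v/f = 8 m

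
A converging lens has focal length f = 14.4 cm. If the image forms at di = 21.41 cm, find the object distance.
1/do = 1/f − 1/di → do = 43.98 cm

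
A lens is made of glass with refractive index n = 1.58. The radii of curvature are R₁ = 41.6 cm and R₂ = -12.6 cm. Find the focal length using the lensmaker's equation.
1/f = (n − 1)(1/R₁ − 1/R₂) → f = 16.67 cm (converging lens)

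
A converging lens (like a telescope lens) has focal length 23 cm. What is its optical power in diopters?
P = 1/f = 4.348 D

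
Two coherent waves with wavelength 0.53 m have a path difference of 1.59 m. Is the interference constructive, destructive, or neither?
constructive — path difference = 3λ, a whole number of wavelengths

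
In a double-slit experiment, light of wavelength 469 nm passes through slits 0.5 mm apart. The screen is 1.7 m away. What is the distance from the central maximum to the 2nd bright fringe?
y = mλL/d = 3.189 mm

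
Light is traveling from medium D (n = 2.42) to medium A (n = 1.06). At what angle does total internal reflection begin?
θc = arcsin(n₂/n₁) = 25.98°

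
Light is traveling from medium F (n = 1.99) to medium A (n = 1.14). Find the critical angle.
θc = arcsin(n₂/n₁) = 34.95°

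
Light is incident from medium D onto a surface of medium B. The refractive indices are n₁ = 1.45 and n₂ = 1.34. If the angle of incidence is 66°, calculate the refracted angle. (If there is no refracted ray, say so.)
sin θ₂ = (n₁/n₂)·sin θ₁ = 0.9885 → θ₂ = 81.32°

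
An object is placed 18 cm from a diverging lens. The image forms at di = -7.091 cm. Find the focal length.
1/f = 1/do + 1/di → f = -11.7 cm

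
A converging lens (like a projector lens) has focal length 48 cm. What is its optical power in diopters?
P = 1/f = 2.083 D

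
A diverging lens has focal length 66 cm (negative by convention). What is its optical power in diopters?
P = 1/f = -1.515 D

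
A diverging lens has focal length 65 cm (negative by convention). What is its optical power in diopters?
P = 1/f = -1.538 D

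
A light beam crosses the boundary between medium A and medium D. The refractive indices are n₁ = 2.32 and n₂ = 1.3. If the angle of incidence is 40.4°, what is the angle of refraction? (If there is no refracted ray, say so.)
sin θ₂ = (n₁/n₂)·sin θ₁ = 1.157 > 1, so there is no refracted ray — the light undergoes total internal reflection.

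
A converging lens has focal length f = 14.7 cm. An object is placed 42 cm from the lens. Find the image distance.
1/di = 1/f − 1/do → di = 22.62 cm (real image)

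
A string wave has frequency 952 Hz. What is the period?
T = 1/f = 0.00105 s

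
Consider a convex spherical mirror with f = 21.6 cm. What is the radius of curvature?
R = 2|f| = 43.2 cm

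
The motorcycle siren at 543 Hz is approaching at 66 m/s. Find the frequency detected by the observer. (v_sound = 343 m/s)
f_obs = f·v/(v − v_s) = 672.4 Hz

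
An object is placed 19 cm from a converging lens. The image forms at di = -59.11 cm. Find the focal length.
1/f = 1/do + 1/di → f = 28 cm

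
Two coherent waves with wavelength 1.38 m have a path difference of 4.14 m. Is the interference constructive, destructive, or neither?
constructive — path difference = 3λ, a whole number of wavelengths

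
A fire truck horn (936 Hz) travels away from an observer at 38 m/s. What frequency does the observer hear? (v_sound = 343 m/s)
f_obs = f·v/(v + v_s) = 842.6 Hz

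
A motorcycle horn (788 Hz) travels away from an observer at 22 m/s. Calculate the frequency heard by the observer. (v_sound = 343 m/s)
f_obs = f·v/(v + v_s) = 740.5 Hz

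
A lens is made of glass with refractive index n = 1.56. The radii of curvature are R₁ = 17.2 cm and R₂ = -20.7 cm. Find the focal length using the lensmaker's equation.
1/f = (n − 1)(1/R₁ − 1/R₂) → f = 16.78 cm (converging lens)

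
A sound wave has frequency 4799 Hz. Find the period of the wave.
T = 1/f = 2.084 × 10⁻⁴ s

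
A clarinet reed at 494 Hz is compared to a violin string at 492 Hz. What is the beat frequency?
2 Hz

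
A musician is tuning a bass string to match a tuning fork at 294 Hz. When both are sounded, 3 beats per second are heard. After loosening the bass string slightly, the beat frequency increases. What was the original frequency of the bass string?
291 Hz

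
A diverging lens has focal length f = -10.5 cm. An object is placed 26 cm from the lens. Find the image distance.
1/di = 1/f − 1/do → di = -7.479 cm (virtual image)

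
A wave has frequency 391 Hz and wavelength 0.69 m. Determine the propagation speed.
v = fλ = 269.8 m/s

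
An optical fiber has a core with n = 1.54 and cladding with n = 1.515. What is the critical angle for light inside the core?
θc = arcsin(n_cladding/n_core) = 79.66°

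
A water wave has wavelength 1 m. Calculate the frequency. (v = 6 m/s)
f = v/λ = 6 Hz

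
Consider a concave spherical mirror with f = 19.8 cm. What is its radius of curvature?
R = 2|f| = 39.6 cm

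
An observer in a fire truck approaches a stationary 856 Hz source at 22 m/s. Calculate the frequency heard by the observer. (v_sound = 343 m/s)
f_obs = f·(v + v_o)/v = 910.9 Hz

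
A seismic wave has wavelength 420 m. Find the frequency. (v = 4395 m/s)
f = v/λ = 10.46 Hz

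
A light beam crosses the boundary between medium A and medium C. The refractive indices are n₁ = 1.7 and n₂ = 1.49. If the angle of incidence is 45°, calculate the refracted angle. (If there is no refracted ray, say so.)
sin θ₂ = (n₁/n₂)·sin θ₁ = 0.8068 → θ₂ = 53.78°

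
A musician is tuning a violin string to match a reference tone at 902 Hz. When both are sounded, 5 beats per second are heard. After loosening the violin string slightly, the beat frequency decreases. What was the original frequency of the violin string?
907 Hz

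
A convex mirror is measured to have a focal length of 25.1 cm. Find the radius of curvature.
R = 2|f| = 50.2 cm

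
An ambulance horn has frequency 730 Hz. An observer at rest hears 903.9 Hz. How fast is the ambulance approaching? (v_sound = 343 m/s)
v_s = v·(1 − f/f_obs) = 65.99 m/s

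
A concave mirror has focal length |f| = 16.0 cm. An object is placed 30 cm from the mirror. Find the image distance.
f = +16.0 cm (concave); 1/di = 1/f − 1/do → di = 34.29 cm (real image, in front of mirror)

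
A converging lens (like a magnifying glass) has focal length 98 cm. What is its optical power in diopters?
P = 1/f = 1.02 D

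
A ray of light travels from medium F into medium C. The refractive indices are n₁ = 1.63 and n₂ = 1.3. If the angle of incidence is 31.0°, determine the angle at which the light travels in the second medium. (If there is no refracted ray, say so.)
sin θ₂ = (n₁/n₂)·sin θ₁ = 0.6458 → θ₂ = 40.22°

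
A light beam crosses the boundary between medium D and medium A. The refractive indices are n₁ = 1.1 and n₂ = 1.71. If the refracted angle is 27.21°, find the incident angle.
sin θ₁ = (n₂/n₁)·sin θ₂ → θ₁ = 45.3°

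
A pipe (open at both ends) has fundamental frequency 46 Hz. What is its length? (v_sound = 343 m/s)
L = v/(2f₁) = 3.728 m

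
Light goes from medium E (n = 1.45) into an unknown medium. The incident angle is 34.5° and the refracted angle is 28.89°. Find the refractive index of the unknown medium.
n₂ = n₁·sin θ₁ / sin θ₂ = 1.7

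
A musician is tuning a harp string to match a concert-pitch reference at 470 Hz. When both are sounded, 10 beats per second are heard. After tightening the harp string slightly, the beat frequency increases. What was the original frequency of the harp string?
480 Hz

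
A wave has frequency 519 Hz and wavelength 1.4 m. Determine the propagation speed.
v = fλ = 726.6 m/s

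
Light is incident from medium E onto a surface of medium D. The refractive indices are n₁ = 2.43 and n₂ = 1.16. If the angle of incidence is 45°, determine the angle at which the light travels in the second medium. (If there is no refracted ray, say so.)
sin θ₂ = (n₁/n₂)·sin θ₁ = 1.481 > 1, so there is no refracted ray — the light undergoes total internal reflection.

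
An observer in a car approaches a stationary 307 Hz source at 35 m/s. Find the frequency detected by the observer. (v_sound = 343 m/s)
f_obs = f·(v + v_o)/v = 338.3 Hz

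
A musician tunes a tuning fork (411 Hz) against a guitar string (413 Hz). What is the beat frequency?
2 Hz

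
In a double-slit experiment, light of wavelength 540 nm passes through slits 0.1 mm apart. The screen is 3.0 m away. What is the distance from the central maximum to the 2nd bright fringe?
y = mλL/d = 32.4 mm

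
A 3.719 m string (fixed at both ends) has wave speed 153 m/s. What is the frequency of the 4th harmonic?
fₙ = nv/(2L) = 82.28 Hz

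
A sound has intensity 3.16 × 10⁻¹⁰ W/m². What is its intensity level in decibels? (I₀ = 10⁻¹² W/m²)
β = 10·log₁₀(I/I₀) = 25 dB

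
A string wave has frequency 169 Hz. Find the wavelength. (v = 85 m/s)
λ = v/f = 0.503 m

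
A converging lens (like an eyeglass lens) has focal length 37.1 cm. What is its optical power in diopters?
P = 1/f = 2.695 D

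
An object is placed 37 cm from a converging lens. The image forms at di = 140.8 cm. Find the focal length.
1/f = 1/do + 1/di → f = 29.3 cm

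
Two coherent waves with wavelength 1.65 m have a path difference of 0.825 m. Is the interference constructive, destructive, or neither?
destructive — path difference = 0.5λ, an odd multiple of λ/2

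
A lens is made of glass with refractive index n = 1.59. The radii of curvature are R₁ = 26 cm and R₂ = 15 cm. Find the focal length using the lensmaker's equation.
1/f = (n − 1)(1/R₁ − 1/R₂) → f = -60.09 cm (diverging lens)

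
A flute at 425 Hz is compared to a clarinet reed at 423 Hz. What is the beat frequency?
2 Hz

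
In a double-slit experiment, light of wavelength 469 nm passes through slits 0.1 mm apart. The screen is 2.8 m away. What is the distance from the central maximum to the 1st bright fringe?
y = mλL/d = 13.13 mm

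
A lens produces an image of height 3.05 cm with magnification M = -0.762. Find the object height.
ho = |hi|/|M| = 4.003 cm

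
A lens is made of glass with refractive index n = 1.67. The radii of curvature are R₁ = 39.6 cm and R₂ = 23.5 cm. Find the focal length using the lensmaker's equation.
1/f = (n − 1)(1/R₁ − 1/R₂) → f = -86.27 cm (diverging lens)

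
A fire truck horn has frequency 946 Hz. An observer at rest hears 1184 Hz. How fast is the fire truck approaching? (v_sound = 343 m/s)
v_s = v·(1 − f/f_obs) = 68.95 m/s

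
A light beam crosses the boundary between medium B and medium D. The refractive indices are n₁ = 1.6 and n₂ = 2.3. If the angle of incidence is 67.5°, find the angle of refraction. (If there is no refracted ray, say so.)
sin θ₂ = (n₁/n₂)·sin θ₁ = 0.6427 → θ₂ = 39.99°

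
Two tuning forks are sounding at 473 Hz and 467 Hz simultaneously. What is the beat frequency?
6 Hz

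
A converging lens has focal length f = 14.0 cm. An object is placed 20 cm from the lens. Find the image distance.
1/di = 1/f − 1/do → di = 46.67 cm (real image)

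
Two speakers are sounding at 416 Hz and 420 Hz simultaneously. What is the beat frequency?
4 Hz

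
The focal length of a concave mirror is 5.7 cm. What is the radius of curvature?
R = 2|f| = 11.4 cm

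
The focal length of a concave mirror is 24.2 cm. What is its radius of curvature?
R = 2|f| = 48.4 cm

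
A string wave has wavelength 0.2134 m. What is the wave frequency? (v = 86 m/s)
f = v/λ = 403 Hz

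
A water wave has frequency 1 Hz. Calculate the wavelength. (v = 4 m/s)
λ = v/f = 4 m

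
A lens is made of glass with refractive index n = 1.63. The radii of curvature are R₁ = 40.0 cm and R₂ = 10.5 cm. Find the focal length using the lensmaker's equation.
1/f = (n − 1)(1/R₁ − 1/R₂) → f = -22.6 cm (diverging lens)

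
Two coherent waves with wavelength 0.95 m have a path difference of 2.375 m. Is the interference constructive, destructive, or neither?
destructive — path difference = 2.5λ, an odd multiple of λ/2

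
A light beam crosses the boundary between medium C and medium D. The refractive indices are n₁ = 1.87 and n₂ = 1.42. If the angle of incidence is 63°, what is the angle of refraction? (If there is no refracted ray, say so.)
sin θ₂ = (n₁/n₂)·sin θ₁ = 1.173 > 1, so there is no refracted ray — the light undergoes total internal reflection.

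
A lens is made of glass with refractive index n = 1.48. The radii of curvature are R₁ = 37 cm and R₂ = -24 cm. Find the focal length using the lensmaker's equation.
1/f = (n − 1)(1/R₁ − 1/R₂) → f = 30.33 cm (converging lens)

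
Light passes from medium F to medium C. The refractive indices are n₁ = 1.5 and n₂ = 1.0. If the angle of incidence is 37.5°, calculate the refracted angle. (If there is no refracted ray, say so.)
sin θ₂ = (n₁/n₂)·sin θ₁ = 0.9131 → θ₂ = 65.94°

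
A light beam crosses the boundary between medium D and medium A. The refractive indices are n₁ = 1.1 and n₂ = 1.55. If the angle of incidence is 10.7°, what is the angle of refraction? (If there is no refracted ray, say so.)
sin θ₂ = (n₁/n₂)·sin θ₁ = 0.1318 → θ₂ = 7.572°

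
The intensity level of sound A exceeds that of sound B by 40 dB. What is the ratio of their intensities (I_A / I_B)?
I_A/I_B = 10^(Δβ/10) = 10000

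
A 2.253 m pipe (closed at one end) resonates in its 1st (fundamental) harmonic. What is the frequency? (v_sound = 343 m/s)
fₙ = nv/(4L) = 38.06 Hz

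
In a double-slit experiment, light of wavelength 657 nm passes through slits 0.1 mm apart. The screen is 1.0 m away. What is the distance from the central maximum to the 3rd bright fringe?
y = mλL/d = 19.71 mm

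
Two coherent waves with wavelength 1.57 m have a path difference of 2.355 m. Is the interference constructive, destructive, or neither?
destructive — path difference = 1.5λ, an odd multiple of λ/2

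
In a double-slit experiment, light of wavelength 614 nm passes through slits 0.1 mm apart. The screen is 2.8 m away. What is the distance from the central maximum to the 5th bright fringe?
y = mλL/d = 85.96 mm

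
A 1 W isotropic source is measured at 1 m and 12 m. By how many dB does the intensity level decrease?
Δβ = 20·log₁₀(r₂/r₁) = 21.58 dB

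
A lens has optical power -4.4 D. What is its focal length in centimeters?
f = 1/P = -22.73 cm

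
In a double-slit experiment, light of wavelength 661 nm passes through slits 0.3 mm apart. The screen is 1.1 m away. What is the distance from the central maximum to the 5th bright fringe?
y = mλL/d = 12.12 mm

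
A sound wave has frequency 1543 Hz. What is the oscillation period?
T = 1/f = 6.481 × 10⁻⁴ s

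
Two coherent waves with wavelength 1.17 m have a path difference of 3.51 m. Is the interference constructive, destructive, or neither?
constructive — path difference = 3λ, a whole number of wavelengths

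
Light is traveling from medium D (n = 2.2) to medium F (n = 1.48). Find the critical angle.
θc = arcsin(n₂/n₁) = 42.28°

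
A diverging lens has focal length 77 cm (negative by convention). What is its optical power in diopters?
P = 1/f = -1.299 D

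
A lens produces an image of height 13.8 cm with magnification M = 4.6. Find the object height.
ho = |hi|/|M| = 3 cm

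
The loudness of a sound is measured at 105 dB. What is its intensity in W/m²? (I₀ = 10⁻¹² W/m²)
I = I₀·10^(β/10) = 3.16 × 10⁻² W/m²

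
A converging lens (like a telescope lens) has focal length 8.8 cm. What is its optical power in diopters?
P = 1/f = 11.36 D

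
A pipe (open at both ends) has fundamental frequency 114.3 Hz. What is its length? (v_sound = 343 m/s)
L = v/(2f₁) = 1.5 m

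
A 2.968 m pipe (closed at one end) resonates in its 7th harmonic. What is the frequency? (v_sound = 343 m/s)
fₙ = nv/(4L) = 202.2 Hz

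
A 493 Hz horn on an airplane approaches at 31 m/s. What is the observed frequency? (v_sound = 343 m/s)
f_obs = f·v/(v − v_s) = 542 Hz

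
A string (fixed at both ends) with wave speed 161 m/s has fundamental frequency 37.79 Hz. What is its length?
L = v/(2f₁) = 2.13 m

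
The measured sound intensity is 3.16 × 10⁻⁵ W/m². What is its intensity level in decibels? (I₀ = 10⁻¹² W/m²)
β = 10·log₁₀(I/I₀) = 75 dB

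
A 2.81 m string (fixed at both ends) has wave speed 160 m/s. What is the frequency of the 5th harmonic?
fₙ = nv/(2L) = 142.3 Hz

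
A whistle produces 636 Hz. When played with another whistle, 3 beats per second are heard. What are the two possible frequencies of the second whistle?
f₂ = 636 ± 3 Hz → 639 Hz or 633 Hz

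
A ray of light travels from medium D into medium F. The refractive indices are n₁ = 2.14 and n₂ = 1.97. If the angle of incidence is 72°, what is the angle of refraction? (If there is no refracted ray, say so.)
sin θ₂ = (n₁/n₂)·sin θ₁ = 1.033 > 1, so there is no refracted ray — the light undergoes total internal reflection.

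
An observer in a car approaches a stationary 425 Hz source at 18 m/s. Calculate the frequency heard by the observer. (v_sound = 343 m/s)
f_obs = f·(v + v_o)/v = 447.3 Hz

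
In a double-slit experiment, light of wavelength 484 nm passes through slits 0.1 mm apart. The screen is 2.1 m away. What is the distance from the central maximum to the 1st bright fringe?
y = mλL/d = 10.16 mm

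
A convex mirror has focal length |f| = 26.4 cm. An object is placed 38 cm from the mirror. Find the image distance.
f = −26.4 cm (convex); 1/di = 1/f − 1/do → di = -15.58 cm (virtual image, behind mirror)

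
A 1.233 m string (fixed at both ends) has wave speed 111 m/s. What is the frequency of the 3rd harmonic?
fₙ = nv/(2L) = 135 Hz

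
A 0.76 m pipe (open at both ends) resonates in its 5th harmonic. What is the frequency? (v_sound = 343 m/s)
fₙ = nv/(2L) = 1128 Hz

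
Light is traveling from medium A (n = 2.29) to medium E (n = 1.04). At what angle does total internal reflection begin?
θc = arcsin(n₂/n₁) = 27.01°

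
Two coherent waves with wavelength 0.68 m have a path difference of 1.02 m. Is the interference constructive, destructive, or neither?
destructive — path difference = 1.5λ, an odd multiple of λ/2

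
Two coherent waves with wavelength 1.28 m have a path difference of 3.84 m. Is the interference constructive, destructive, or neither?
constructive — path difference = 3λ, a whole number of wavelengths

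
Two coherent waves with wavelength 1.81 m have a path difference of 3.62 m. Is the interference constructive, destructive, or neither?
constructive — path difference = 2λ, a whole number of wavelengths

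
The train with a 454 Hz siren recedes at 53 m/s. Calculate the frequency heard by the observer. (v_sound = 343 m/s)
f_obs = f·v/(v + v_s) = 393.2 Hz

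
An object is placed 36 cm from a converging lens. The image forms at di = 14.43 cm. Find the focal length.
1/f = 1/do + 1/di → f = 10.3 cm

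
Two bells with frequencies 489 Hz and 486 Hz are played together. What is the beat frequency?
3 Hz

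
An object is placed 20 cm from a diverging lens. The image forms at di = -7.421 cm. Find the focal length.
1/f = 1/do + 1/di → f = -11.8 cm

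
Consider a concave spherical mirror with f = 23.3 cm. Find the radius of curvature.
R = 2|f| = 46.6 cm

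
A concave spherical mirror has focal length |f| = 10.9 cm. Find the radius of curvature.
R = 2|f| = 21.8 cm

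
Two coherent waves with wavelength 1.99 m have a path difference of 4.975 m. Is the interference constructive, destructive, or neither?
destructive — path difference = 2.5λ, an odd multiple of λ/2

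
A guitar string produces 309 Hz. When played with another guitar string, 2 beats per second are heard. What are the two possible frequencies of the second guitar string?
f₂ = 309 ± 2 Hz → 311 Hz or 307 Hz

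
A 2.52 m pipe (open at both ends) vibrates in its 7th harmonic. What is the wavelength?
λₙ = 2L/n = 0.72 m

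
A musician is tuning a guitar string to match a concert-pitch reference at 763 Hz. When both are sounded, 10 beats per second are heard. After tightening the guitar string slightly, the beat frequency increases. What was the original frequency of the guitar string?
773 Hz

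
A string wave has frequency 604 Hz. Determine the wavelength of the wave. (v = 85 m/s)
λ = v/f = 0.1407 m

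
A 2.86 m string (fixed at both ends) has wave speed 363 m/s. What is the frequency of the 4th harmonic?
fₙ = nv/(2L) = 253.8 Hz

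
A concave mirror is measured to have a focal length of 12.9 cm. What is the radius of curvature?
R = 2|f| = 25.8 cm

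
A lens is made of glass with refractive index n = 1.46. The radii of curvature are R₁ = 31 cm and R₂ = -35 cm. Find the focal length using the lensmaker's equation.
1/f = (n − 1)(1/R₁ − 1/R₂) → f = 35.74 cm (converging lens)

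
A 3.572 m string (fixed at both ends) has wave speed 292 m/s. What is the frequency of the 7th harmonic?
fₙ = nv/(2L) = 286.1 Hz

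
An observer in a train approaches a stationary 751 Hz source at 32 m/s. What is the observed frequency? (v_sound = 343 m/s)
f_obs = f·(v + v_o)/v = 821.1 Hz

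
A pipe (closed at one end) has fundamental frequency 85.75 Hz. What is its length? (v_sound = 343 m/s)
L = v/(4f₁) = 1 m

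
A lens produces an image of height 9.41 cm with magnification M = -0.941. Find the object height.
ho = |hi|/|M| = 10 cm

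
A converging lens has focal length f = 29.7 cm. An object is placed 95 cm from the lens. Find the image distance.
1/di = 1/f − 1/do → di = 43.21 cm (real image)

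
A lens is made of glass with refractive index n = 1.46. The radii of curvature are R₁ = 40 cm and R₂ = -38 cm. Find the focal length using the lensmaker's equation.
1/f = (n − 1)(1/R₁ − 1/R₂) → f = 42.36 cm (converging lens)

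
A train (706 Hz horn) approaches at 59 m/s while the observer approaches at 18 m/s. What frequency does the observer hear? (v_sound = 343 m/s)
f_obs = f·(v + v_o)/(v − v_s) = 897.4 Hz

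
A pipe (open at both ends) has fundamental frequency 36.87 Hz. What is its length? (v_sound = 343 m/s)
L = v/(2f₁) = 4.651 m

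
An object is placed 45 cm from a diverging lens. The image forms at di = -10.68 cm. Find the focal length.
1/f = 1/do + 1/di → f = -14 cm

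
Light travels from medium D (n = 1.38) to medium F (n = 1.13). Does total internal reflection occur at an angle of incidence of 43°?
θc = arcsin(n₂/n₁) = 54.97°; 43° < θc, so no — the ray refracts.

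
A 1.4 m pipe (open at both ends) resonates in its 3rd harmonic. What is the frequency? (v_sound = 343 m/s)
fₙ = nv/(2L) = 367.5 Hz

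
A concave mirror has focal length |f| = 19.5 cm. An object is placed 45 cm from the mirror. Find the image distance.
f = +19.5 cm (concave); 1/di = 1/f − 1/do → di = 34.41 cm (real image, in front of mirror)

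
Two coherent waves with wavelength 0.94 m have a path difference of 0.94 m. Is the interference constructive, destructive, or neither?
constructive — path difference = 1λ, a whole number of wavelengths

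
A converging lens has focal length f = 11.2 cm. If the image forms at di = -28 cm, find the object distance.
1/do = 1/f − 1/di → do = 8 cm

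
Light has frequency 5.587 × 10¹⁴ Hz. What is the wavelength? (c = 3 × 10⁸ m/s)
λ = c/f = 537 nm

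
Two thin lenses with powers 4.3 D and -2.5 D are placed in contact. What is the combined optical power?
P_total = P₁ + P₂ = 1.8 D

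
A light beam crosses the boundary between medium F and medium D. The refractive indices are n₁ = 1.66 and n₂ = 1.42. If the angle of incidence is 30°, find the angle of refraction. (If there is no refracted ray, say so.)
sin θ₂ = (n₁/n₂)·sin θ₁ = 0.5845 → θ₂ = 35.77°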